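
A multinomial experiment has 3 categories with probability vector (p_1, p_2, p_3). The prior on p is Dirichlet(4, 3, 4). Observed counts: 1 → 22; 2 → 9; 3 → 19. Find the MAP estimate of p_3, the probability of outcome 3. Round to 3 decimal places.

MAP estimate: 0.379

The posterior is Dirichlet(αᵢ + nᵢ) = Dirichlet(26, 12, 23).
For a Dirichlet(a₁,…,a_K) with all aᵢ > 1, the mode has j-th component (aⱼ − 1)/(Σaᵢ − K).
Here Σaᵢ = 61 and K = 3, so p_3 = (23 − 1)/(61 − 3) = 22/58 ≈ 0.379.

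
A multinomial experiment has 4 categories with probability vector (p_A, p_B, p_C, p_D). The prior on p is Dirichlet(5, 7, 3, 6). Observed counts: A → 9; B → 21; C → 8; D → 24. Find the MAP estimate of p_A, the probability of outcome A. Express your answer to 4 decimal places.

The posterior is Dirichlet(αᵢ + nᵢ) = Dirichlet(14, 28, 11, 30).
For a Dirichlet(a₁,…,a_K) with all aᵢ > 1, the mode has j-th component (aⱼ − 1)/(Σaᵢ − K).
Here Σaᵢ = 83 and K = 4, so p_A = (14 − 1)/(83 − 4) = 13/79 ≈ 0.1646.

MAP estimate of p_A = 0.1646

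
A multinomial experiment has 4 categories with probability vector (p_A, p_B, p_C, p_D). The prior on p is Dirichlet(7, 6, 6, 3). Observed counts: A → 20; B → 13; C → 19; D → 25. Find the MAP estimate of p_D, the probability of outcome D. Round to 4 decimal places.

The posterior is Dirichlet(αᵢ + nᵢ) = Dirichlet(27, 19, 25, 28).
For a Dirichlet(a₁,…,a_K) with all aᵢ > 1, the mode has j-th component (aⱼ − 1)/(Σaᵢ − K).
Here Σaᵢ = 99 and K = 4, so p_D = (28 − 1)/(99 − 4) = 27/95 ≈ 0.2842.

MAP estimate of p_D = 0.2842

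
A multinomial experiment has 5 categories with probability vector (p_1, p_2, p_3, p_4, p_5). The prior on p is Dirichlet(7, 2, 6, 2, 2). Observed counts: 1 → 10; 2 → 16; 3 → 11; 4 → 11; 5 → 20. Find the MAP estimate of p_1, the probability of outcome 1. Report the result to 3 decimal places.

The posterior is Dirichlet(αᵢ + nᵢ) = Dirichlet(17, 18, 17, 13, 22).
For a Dirichlet(a₁,…,a_K) with all aᵢ > 1, the mode has j-th component (aⱼ − 1)/(Σaᵢ − K).
Here Σaᵢ = 87 and K = 5, so p_1 = (17 − 1)/(87 − 5) = 16/82 ≈ 0.195.

MAP estimate: 0.195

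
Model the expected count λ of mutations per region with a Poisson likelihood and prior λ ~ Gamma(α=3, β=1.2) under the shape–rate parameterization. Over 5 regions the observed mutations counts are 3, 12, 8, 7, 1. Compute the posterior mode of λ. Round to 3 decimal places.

λ̂_MAP = 5.323

Σxᵢ = 3+12+8+7+1 = 31, with n = 5.
Posterior ∝ λ^2e^(−1.2λ) · λ^31e^(−5λ) = λ^33e^(−6.2λ), i.e. Gamma(shape=34, rate=6.2).
The mode of a Gamma(a, b) with a ≥ 1 (shape–rate) is (a−1)/b = 33/6.2 ≈ 5.323.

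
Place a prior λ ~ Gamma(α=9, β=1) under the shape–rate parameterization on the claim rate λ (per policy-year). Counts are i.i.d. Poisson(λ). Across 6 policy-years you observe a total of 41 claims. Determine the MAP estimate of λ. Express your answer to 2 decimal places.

λ̂_MAP = 7.00

Σxᵢ = 41, n = 6.
Posterior ∝ λ^8e^(−1λ) · λ^41e^(−6λ) = λ^49e^(−7λ), i.e. Gamma(shape=50, rate=7).
The mode of a Gamma(a, b) with a ≥ 1 (shape–rate) is (a−1)/b = 49/7 ≈ 7.00.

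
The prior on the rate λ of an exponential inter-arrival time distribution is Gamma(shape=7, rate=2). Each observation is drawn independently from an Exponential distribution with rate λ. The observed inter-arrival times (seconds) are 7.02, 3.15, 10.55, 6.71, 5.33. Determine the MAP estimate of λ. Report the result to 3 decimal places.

λ̂_MAP = 0.316

The Exponential(rate=λ) likelihood is ∝ λ^n e^(−λΣtᵢ). Here n = 5 and Σtᵢ = 7.02 + 3.15 + 10.55 + 6.71 + 5.33 = 32.76.
Posterior ∝ λ^6e^(−2λ) · λ^5e^(−32.76λ) = λ^11e^(−34.76λ), i.e. Gamma(12, 34.76).
Mode = (a−1)/b = 11/34.76 ≈ 0.316.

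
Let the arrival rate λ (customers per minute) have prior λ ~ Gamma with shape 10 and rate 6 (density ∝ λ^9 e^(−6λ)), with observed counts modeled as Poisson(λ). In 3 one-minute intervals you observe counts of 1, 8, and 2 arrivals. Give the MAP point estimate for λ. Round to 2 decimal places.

λ̂_MAP = 2.22

Σxᵢ = 1+8+2 = 11, with n = 3.
Posterior ∝ λ^9e^(−6λ) · λ^11e^(−3λ) = λ^20e^(−9λ), i.e. Gamma(shape=21, rate=9).
The mode of a Gamma(a, b) with a ≥ 1 (shape–rate) is (a−1)/b = 20/9 ≈ 2.22.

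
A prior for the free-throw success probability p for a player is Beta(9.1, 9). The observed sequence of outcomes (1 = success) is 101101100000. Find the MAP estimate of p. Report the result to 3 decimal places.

p̂_MAP = 0.466

Prior: Beta(9.1, 9).
Data: 5 successes in 12 trials (from the sequence). The binomial likelihood contributes p^5(1−p)^7, so the posterior is Beta(9.1+5, 9+7) = Beta(14.1, 16).
For Beta(a, b) with a, b > 1 the mode is (a−1)/(a+b−2) = 13.1/28.1 ≈ 0.466.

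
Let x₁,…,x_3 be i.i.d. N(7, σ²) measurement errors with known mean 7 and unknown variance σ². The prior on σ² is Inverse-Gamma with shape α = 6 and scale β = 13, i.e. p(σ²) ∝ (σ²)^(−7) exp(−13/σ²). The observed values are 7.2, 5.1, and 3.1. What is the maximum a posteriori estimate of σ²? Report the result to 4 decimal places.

Sum of squared deviations about the known mean: SS = (7.2−7)² + (5.1−7)² + (3.1−7)² = 18.86.
The Normal likelihood contributes (σ²)^(−n/2) exp(−SS/(2σ²)), so the posterior is Inverse-Gamma(α + n/2, β + SS/2) = Inverse-Gamma(7.5, 22.43).
The mode of Inverse-Gamma(a, b) is b/(a+1) = 22.43/8.5 ≈ 2.6388.

σ̂²_MAP = 2.6388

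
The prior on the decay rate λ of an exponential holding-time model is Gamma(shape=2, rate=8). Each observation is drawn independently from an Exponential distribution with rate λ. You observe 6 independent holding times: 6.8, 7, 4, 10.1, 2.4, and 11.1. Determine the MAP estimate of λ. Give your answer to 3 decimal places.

The Exponential(rate=λ) likelihood is ∝ λ^n e^(−λΣtᵢ). Here n = 6 and Σtᵢ = 6.8 + 7 + 4 + 10.1 + 2.4 + 11.1 = 41.4.
Posterior ∝ λe^(−8λ) · λ^6e^(−41.4λ) = λ^7e^(−49.4λ), i.e. Gamma(8, 49.4).
Mode = (a−1)/b = 7/49.4 ≈ 0.142.

λ̂_MAP = 0.142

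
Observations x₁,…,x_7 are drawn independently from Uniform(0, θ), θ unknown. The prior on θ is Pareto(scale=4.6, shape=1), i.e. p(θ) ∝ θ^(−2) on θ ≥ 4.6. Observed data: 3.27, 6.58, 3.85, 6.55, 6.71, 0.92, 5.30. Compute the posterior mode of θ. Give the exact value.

θ̂_MAP = 6.71

The Uniform(0, θ) likelihood is θ^(−n) for θ ≥ max(xᵢ), zero otherwise. Here max(xᵢ) = 6.71.
Posterior ∝ θ^(−2) · θ^(−7) = θ^(−9) on θ ≥ max(4.6, 6.71) = 6.71.
This density is strictly decreasing in θ, so the posterior mode lies at the lower boundary of the support.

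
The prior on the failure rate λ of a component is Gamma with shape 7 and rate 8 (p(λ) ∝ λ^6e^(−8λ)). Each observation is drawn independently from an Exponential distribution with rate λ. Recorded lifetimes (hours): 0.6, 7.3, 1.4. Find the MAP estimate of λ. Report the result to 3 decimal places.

λ̂_MAP = 0.520

The Exponential(rate=λ) likelihood is ∝ λ^n e^(−λΣtᵢ). Here n = 3 and Σtᵢ = 0.6 + 7.3 + 1.4 = 9.3.
Posterior ∝ λ^6e^(−8λ) · λ^3e^(−9.3λ) = λ^9e^(−17.3λ), i.e. Gamma(10, 17.3).
Mode = (a−1)/b = 9/17.3 ≈ 0.520.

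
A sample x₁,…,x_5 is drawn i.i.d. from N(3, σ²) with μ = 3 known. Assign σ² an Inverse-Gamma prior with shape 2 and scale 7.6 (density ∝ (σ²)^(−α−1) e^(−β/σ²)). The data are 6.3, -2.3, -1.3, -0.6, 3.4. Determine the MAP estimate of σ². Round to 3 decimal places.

Sum of squared deviations about the known mean: SS = (6.3−3)² + (-2.3−3)² + (-1.3−3)² + (-0.6−3)² + (3.4−3)² = 70.59.
The Normal likelihood contributes (σ²)^(−n/2) exp(−SS/(2σ²)), so the posterior is Inverse-Gamma(α + n/2, β + SS/2) = Inverse-Gamma(4.5, 42.895).
The mode of Inverse-Gamma(a, b) is b/(a+1) = 42.895/5.5 ≈ 7.799.

σ̂²_MAP = 7.799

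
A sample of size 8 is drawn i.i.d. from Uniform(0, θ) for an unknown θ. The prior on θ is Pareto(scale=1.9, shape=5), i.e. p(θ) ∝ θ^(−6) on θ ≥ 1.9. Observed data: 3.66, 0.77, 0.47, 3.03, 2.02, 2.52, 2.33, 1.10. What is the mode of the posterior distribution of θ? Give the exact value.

The Uniform(0, θ) likelihood is θ^(−n) for θ ≥ max(xᵢ), zero otherwise. Here max(xᵢ) = 3.66.
Posterior ∝ θ^(−6) · θ^(−8) = θ^(−14) on θ ≥ max(1.9, 3.66) = 3.66.
This density is strictly decreasing in θ, so the posterior mode lies at the lower boundary of the support.

θ̂_MAP = 3.66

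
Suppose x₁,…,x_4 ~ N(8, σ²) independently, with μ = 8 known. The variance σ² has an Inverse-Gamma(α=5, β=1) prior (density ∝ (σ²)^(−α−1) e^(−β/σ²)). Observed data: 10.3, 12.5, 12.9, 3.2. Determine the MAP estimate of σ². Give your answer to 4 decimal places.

Sum of squared deviations about the known mean: SS = (10.3−8)² + (12.5−8)² + (12.9−8)² + (3.2−8)² = 72.59.
The Normal likelihood contributes (σ²)^(−n/2) exp(−SS/(2σ²)), so the posterior is Inverse-Gamma(α + n/2, β + SS/2) = Inverse-Gamma(7, 37.295).
The mode of Inverse-Gamma(a, b) is b/(a+1) = 37.295/8 ≈ 4.6619.

σ̂²_MAP = 4.6619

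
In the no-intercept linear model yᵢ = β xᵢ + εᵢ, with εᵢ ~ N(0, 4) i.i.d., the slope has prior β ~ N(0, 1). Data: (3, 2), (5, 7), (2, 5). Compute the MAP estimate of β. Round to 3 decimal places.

log p(β | y) = −Σ(yᵢ − βxᵢ)²/(2·4) − β²/(2·1) + const.
Setting the derivative to zero: Σxᵢ(yᵢ − βxᵢ)/4 − β/1 = 0, so β = Σxᵢyᵢ / (Σxᵢ² + σ²/τ²).
Σxᵢyᵢ = 3·2 + 5·7 + 2·5 = 51; Σxᵢ² = 38; σ²/τ² = 4.
β̂_MAP = 51 / (38 + 4) = 51/42 ≈ 1.214.

β̂_MAP = 1.214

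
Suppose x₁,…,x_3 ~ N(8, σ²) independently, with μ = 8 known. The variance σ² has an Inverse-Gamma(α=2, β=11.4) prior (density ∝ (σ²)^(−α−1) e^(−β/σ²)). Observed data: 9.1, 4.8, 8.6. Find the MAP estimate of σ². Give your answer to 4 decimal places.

Sum of squared deviations about the known mean: SS = (9.1−8)² + (4.8−8)² + (8.6−8)² = 11.81.
The Normal likelihood contributes (σ²)^(−n/2) exp(−SS/(2σ²)), so the posterior is Inverse-Gamma(α + n/2, β + SS/2) = Inverse-Gamma(3.5, 17.305).
The mode of Inverse-Gamma(a, b) is b/(a+1) = 17.305/4.5 ≈ 3.8456.

σ̂²_MAP = 3.8456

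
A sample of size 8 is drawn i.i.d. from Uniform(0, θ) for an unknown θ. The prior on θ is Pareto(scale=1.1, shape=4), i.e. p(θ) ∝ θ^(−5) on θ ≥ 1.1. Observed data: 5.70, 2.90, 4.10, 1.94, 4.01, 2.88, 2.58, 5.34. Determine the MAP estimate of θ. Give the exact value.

The Uniform(0, θ) likelihood is θ^(−n) for θ ≥ max(xᵢ), zero otherwise. Here max(xᵢ) = 5.70.
Posterior ∝ θ^(−5) · θ^(−8) = θ^(−13) on θ ≥ max(1.1, 5.70) = 5.70.
This density is strictly decreasing in θ, so the posterior mode lies at the lower boundary of the support.

θ̂_MAP = 5.70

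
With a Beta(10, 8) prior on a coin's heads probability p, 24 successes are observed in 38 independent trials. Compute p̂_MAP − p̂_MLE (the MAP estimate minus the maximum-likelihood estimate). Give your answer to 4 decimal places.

MAP − MLE = -0.0205

Posterior is Beta(34, 22); MAP = (34−1)/(56−2) = 33/54 ≈ 0.61111.
MLE ignores the prior: p̂_MLE = k/n = 24/38 ≈ 0.63158.
Difference = 33/54 − 24/38 = -7/342 ≈ -0.0205.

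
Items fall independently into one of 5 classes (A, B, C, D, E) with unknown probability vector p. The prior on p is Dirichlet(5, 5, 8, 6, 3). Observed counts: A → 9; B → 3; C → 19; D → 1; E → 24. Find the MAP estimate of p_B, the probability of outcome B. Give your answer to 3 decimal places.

MAP estimate of p_B = 0.090

The posterior is Dirichlet(αᵢ + nᵢ) = Dirichlet(14, 8, 27, 7, 27).
For a Dirichlet(a₁,…,a_K) with all aᵢ > 1, the mode has j-th component (aⱼ − 1)/(Σaᵢ − K).
Here Σaᵢ = 83 and K = 5, so p_B = (8 − 1)/(83 − 5) = 7/78 ≈ 0.090.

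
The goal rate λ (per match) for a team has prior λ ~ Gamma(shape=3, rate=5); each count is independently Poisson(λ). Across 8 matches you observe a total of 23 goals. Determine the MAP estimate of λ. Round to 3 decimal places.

Σxᵢ = 23, n = 8.
Posterior ∝ λ^2e^(−5λ) · λ^23e^(−8λ) = λ^25e^(−13λ), i.e. Gamma(shape=26, rate=13).
The mode of a Gamma(a, b) with a ≥ 1 (shape–rate) is (a−1)/b = 25/13 ≈ 1.923.

λ̂_MAP = 1.923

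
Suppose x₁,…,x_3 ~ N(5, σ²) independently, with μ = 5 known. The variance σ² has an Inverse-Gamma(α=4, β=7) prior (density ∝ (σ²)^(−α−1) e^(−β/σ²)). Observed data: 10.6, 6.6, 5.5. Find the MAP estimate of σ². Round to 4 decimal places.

Sum of squared deviations about the known mean: SS = (10.6−5)² + (6.6−5)² + (5.5−5)² = 34.17.
The Normal likelihood contributes (σ²)^(−n/2) exp(−SS/(2σ²)), so the posterior is Inverse-Gamma(α + n/2, β + SS/2) = Inverse-Gamma(5.5, 24.085).
The mode of Inverse-Gamma(a, b) is b/(a+1) = 24.085/6.5 ≈ 3.7054.

σ̂²_MAP = 3.7054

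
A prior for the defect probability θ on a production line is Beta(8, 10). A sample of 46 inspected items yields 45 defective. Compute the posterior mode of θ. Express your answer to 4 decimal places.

θ̂_MAP = 0.8387

Prior: Beta(8, 10).
Data: 45 successes in 46 trials. The binomial likelihood contributes θ^45(1−θ)^1, so the posterior is Beta(8+45, 10+1) = Beta(53, 11).
For Beta(a, b) with a, b > 1 the mode is (a−1)/(a+b−2) = 52/62 ≈ 0.8387.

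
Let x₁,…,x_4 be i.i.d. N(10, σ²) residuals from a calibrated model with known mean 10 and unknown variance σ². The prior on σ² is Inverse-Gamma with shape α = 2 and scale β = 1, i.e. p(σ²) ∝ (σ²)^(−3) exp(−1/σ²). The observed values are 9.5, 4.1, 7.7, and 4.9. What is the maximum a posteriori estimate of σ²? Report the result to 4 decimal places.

σ̂²_MAP = 6.8360

Sum of squared deviations about the known mean: SS = (9.5−10)² + (4.1−10)² + (7.7−10)² + (4.9−10)² = 66.36.
The Normal likelihood contributes (σ²)^(−n/2) exp(−SS/(2σ²)), so the posterior is Inverse-Gamma(α + n/2, β + SS/2) = Inverse-Gamma(4, 34.18).
The mode of Inverse-Gamma(a, b) is b/(a+1) = 34.18/5 ≈ 6.8360.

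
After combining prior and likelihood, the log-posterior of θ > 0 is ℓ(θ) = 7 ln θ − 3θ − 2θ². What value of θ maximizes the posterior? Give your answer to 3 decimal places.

θ̂_MAP = 1.000

ℓ'(θ) = 7/θ − 3 − 4θ. Setting this to zero and multiplying by θ: 4θ² + 3θ − 7 = 0.
θ = (−3 + √(3² + 4·4·7)) / (2·4) = (−3 + √121) / 8 = (−3 + 11)/8 = 1.
ℓ''(θ) = −7/θ² − 4 < 0, confirming a maximum.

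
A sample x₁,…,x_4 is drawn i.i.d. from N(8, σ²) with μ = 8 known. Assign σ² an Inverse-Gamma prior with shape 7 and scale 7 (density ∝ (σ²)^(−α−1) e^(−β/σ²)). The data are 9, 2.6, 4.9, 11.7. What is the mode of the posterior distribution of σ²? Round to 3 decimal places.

σ̂²_MAP = 3.373

Sum of squared deviations about the known mean: SS = (9−8)² + (2.6−8)² + (4.9−8)² + (11.7−8)² = 53.46.
The Normal likelihood contributes (σ²)^(−n/2) exp(−SS/(2σ²)), so the posterior is Inverse-Gamma(α + n/2, β + SS/2) = Inverse-Gamma(9, 33.73).
The mode of Inverse-Gamma(a, b) is b/(a+1) = 33.73/10 ≈ 3.373.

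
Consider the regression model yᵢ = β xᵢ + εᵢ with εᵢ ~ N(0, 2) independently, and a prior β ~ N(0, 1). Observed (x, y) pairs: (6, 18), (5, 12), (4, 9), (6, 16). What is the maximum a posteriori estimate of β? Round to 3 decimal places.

β̂_MAP = 2.609

log p(β | y) = −Σ(yᵢ − βxᵢ)²/(2·2) − β²/(2·1) + const.
Setting the derivative to zero: Σxᵢ(yᵢ − βxᵢ)/2 − β/1 = 0, so β = Σxᵢyᵢ / (Σxᵢ² + σ²/τ²).
Σxᵢyᵢ = 6·18 + 5·12 + 4·9 + 6·16 = 300; Σxᵢ² = 113; σ²/τ² = 2.
β̂_MAP = 300 / (113 + 2) = 300/115 ≈ 2.609.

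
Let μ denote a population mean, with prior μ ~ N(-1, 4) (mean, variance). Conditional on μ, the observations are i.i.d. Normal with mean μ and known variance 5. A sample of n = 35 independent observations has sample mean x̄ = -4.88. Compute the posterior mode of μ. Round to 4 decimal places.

μ̂_MAP = -4.7462

n = 35, x̄ = -4.88.
For a Normal prior and Normal likelihood with known variance, the posterior is Normal; its mode equals its mean, the precision-weighted average.
Prior precision 1/σ₀² = 1/4 = 0.25; data precision n/σ² = 35/5 = 7.
μ̂ = (0.25·(-1) + 7·(-4.88)) / (0.25 + 7) = (-34.41)/7.25 = -3441/725 ≈ -4.7462.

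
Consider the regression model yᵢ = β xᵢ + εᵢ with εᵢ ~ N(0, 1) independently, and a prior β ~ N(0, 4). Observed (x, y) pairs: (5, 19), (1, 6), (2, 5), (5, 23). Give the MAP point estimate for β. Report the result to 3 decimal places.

log p(β | y) = −Σ(yᵢ − βxᵢ)²/(2·1) − β²/(2·4) + const.
Setting the derivative to zero: Σxᵢ(yᵢ − βxᵢ)/1 − β/4 = 0, so β = Σxᵢyᵢ / (Σxᵢ² + σ²/τ²).
Σxᵢyᵢ = 5·19 + 1·6 + 2·5 + 5·23 = 226; Σxᵢ² = 55; σ²/τ² = 0.25.
β̂_MAP = 226 / (55 + 0.25) = 226/55.25 ≈ 4.090.

β̂_MAP = 4.090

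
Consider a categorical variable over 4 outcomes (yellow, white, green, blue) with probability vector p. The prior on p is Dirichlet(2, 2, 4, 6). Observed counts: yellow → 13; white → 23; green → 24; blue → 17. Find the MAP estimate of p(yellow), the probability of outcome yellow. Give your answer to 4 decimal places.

MAP estimate of p(yellow) = 0.1609

The posterior is Dirichlet(αᵢ + nᵢ) = Dirichlet(15, 25, 28, 23).
For a Dirichlet(a₁,…,a_K) with all aᵢ > 1, the mode has j-th component (aⱼ − 1)/(Σaᵢ − K).
Here Σaᵢ = 91 and K = 4, so p(yellow) = (15 − 1)/(91 − 4) = 14/87 ≈ 0.1609.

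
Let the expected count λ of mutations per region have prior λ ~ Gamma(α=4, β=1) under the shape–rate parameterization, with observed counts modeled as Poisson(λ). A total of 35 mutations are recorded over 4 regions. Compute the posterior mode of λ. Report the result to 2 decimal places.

Σxᵢ = 35, n = 4.
Posterior ∝ λ^3e^(−1λ) · λ^35e^(−4λ) = λ^38e^(−5λ), i.e. Gamma(shape=39, rate=5).
The mode of a Gamma(a, b) with a ≥ 1 (shape–rate) is (a−1)/b = 38/5 ≈ 7.60.

λ̂_MAP = 7.60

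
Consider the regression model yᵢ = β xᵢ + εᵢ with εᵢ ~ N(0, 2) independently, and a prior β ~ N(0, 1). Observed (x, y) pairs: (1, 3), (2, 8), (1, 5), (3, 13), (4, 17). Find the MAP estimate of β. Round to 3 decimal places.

log p(β | y) = −Σ(yᵢ − βxᵢ)²/(2·2) − β²/(2·1) + const.
Setting the derivative to zero: Σxᵢ(yᵢ − βxᵢ)/2 − β/1 = 0, so β = Σxᵢyᵢ / (Σxᵢ² + σ²/τ²).
Σxᵢyᵢ = 1·3 + 2·8 + 1·5 + 3·13 + 4·17 = 131; Σxᵢ² = 31; σ²/τ² = 2.
β̂_MAP = 131 / (31 + 2) = 131/33 ≈ 3.970.

β̂_MAP = 3.970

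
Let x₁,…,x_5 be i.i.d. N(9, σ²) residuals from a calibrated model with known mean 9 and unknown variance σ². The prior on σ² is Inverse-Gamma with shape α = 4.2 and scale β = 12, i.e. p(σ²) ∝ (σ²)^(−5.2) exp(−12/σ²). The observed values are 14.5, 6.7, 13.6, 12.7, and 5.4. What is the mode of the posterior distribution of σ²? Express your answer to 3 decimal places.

σ̂²_MAP = 6.971

Sum of squared deviations about the known mean: SS = (14.5−9)² + (6.7−9)² + (13.6−9)² + (12.7−9)² + (5.4−9)² = 83.35.
The Normal likelihood contributes (σ²)^(−n/2) exp(−SS/(2σ²)), so the posterior is Inverse-Gamma(α + n/2, β + SS/2) = Inverse-Gamma(6.7, 53.675).
The mode of Inverse-Gamma(a, b) is b/(a+1) = 53.675/7.7 ≈ 6.971.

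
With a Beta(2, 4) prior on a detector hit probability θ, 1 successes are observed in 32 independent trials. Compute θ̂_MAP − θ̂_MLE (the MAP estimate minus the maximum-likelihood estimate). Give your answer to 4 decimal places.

MAP − MLE = 0.0243

Posterior is Beta(3, 35); MAP = (3−1)/(38−2) = 2/36 ≈ 0.05556.
MLE ignores the prior: θ̂_MLE = k/n = 1/32 ≈ 0.03125.
Difference = 2/36 − 1/32 = 7/288 ≈ 0.0243.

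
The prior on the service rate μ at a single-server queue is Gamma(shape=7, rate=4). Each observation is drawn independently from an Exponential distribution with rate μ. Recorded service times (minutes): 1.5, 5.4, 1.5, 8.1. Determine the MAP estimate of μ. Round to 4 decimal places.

The Exponential(rate=μ) likelihood is ∝ μ^n e^(−μΣtᵢ). Here n = 4 and Σtᵢ = 1.5 + 5.4 + 1.5 + 8.1 = 16.5.
Posterior ∝ μ^6e^(−4μ) · μ^4e^(−16.5μ) = μ^10e^(−20.5μ), i.e. Gamma(11, 20.5).
Mode = (a−1)/b = 10/20.5 ≈ 0.4878.

μ̂_MAP = 0.4878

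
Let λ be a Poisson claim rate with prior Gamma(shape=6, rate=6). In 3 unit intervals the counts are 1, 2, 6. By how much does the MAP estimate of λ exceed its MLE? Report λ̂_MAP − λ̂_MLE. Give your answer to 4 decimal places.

Σxᵢ = 9. Posterior is Gamma(15, 9); MAP = (15−1)/9 = 14/9 ≈ 1.55556.
MLE = x̄ = 9/3 ≈ 3.00000.
Difference = 14/9 − 9/3 = -13/9 ≈ -1.4444.

MAP − MLE = -1.4444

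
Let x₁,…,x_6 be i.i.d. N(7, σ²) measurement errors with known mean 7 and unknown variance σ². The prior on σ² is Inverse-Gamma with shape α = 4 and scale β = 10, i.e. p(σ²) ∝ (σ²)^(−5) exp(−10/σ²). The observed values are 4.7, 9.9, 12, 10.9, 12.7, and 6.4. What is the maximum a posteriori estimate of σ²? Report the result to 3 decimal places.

Sum of squared deviations about the known mean: SS = (4.7−7)² + (9.9−7)² + (12−7)² + (10.9−7)² + (12.7−7)² + (6.4−7)² = 86.76.
The Normal likelihood contributes (σ²)^(−n/2) exp(−SS/(2σ²)), so the posterior is Inverse-Gamma(α + n/2, β + SS/2) = Inverse-Gamma(7, 53.38).
The mode of Inverse-Gamma(a, b) is b/(a+1) = 53.38/8 ≈ 6.673.

σ̂²_MAP = 6.673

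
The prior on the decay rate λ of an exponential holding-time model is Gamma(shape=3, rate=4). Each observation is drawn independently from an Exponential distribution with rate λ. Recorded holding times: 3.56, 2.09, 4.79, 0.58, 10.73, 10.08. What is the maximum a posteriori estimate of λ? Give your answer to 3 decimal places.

λ̂_MAP = 0.223

The Exponential(rate=λ) likelihood is ∝ λ^n e^(−λΣtᵢ). Here n = 6 and Σtᵢ = 3.56 + 2.09 + 4.79 + 0.58 + 10.73 + 10.08 = 31.83.
Posterior ∝ λ^2e^(−4λ) · λ^6e^(−31.83λ) = λ^8e^(−35.83λ), i.e. Gamma(9, 35.83).
Mode = (a−1)/b = 8/35.83 ≈ 0.223.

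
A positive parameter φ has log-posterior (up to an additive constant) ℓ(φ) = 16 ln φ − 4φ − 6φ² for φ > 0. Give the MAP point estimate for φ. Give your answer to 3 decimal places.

ℓ'(φ) = 16/φ − 4 − 12φ. Setting this to zero and multiplying by φ: 12φ² + 4φ − 16 = 0.
φ = (−4 + √(4² + 4·12·16)) / (2·12) = (−4 + √784) / 24 = (−4 + 28)/24 = 1.
ℓ''(φ) = −16/φ² − 12 < 0, confirming a maximum.

φ̂_MAP = 1.000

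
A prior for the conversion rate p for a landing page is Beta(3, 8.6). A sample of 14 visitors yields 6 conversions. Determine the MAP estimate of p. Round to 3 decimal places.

Prior: Beta(3, 8.6).
Data: 6 successes in 14 trials. The binomial likelihood contributes p^6(1−p)^8, so the posterior is Beta(3+6, 8.6+8) = Beta(9, 16.6).
For Beta(a, b) with a, b > 1 the mode is (a−1)/(a+b−2) = 8/23.6 ≈ 0.339.

p̂_MAP = 0.339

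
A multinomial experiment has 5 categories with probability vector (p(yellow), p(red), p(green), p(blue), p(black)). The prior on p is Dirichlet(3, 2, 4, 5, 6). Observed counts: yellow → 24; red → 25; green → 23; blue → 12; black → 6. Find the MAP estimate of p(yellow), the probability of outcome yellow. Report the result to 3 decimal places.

MAP estimate of p(yellow) = 0.248

The posterior is Dirichlet(αᵢ + nᵢ) = Dirichlet(27, 27, 27, 17, 12).
For a Dirichlet(a₁,…,a_K) with all aᵢ > 1, the mode has j-th component (aⱼ − 1)/(Σaᵢ − K).
Here Σaᵢ = 110 and K = 5, so p(yellow) = (27 − 1)/(110 − 5) = 26/105 ≈ 0.248.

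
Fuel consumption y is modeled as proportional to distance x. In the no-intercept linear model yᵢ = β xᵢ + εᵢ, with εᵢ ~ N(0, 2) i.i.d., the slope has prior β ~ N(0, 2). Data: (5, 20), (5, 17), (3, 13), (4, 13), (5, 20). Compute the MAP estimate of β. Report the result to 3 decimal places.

β̂_MAP = 3.723

log p(β | y) = −Σ(yᵢ − βxᵢ)²/(2·2) − β²/(2·2) + const.
Setting the derivative to zero: Σxᵢ(yᵢ − βxᵢ)/2 − β/2 = 0, so β = Σxᵢyᵢ / (Σxᵢ² + σ²/τ²).
Σxᵢyᵢ = 5·20 + 5·17 + 3·13 + 4·13 + 5·20 = 376; Σxᵢ² = 100; σ²/τ² = 1.
β̂_MAP = 376 / (100 + 1) = 376/101 ≈ 3.723.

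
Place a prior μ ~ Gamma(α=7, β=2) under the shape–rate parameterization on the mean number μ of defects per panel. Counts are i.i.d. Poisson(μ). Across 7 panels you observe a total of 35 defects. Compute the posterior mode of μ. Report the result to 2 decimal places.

Σxᵢ = 35, n = 7.
Posterior ∝ μ^6e^(−2μ) · μ^35e^(−7μ) = μ^41e^(−9μ), i.e. Gamma(shape=42, rate=9).
The mode of a Gamma(a, b) with a ≥ 1 (shape–rate) is (a−1)/b = 41/9 ≈ 4.56.

μ̂_MAP = 4.56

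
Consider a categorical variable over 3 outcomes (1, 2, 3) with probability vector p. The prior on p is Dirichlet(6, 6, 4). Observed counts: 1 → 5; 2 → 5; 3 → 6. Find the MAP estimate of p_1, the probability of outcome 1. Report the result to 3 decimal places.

MAP estimate: 0.345

The posterior is Dirichlet(αᵢ + nᵢ) = Dirichlet(11, 11, 10).
For a Dirichlet(a₁,…,a_K) with all aᵢ > 1, the mode has j-th component (aⱼ − 1)/(Σaᵢ − K).
Here Σaᵢ = 32 and K = 3, so p_1 = (11 − 1)/(32 − 3) = 10/29 ≈ 0.345.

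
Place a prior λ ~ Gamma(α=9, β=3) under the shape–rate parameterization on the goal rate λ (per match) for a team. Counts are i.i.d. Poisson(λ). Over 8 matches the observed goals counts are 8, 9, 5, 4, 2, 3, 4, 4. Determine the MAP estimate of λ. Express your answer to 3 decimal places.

λ̂_MAP = 4.273

Σxᵢ = 8+9+5+4+2+3+4+4 = 39, with n = 8.
Posterior ∝ λ^8e^(−3λ) · λ^39e^(−8λ) = λ^47e^(−11λ), i.e. Gamma(shape=48, rate=11).
The mode of a Gamma(a, b) with a ≥ 1 (shape–rate) is (a−1)/b = 47/11 ≈ 4.273.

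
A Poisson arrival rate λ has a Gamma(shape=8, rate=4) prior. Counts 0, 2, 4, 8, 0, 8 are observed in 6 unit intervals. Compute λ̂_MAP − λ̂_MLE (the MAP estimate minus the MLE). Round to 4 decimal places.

MAP − MLE = -0.7667

Σxᵢ = 22. Posterior is Gamma(30, 10); MAP = (30−1)/10 = 29/10 ≈ 2.90000.
MLE = x̄ = 22/6 ≈ 3.66667.
Difference = 29/10 − 22/6 = -23/30 ≈ -0.7667.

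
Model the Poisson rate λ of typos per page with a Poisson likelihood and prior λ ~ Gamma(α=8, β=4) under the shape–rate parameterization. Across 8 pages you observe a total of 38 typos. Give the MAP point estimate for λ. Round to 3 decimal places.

Σxᵢ = 38, n = 8.
Posterior ∝ λ^7e^(−4λ) · λ^38e^(−8λ) = λ^45e^(−12λ), i.e. Gamma(shape=46, rate=12).
The mode of a Gamma(a, b) with a ≥ 1 (shape–rate) is (a−1)/b = 45/12 ≈ 3.750.

λ̂_MAP = 3.750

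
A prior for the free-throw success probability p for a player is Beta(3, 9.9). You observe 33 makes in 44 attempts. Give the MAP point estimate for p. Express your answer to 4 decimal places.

Prior: Beta(3, 9.9).
Data: 33 successes in 44 trials. The binomial likelihood contributes p^33(1−p)^11, so the posterior is Beta(3+33, 9.9+11) = Beta(36, 20.9).
For Beta(a, b) with a, b > 1 the mode is (a−1)/(a+b−2) = 35/54.9 ≈ 0.6375.

p̂_MAP = 0.6375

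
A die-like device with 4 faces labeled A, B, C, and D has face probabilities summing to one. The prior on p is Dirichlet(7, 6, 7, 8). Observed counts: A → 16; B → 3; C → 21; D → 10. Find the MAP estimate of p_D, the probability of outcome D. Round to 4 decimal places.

The posterior is Dirichlet(αᵢ + nᵢ) = Dirichlet(23, 9, 28, 18).
For a Dirichlet(a₁,…,a_K) with all aᵢ > 1, the mode has j-th component (aⱼ − 1)/(Σaᵢ − K).
Here Σaᵢ = 78 and K = 4, so p_D = (18 − 1)/(78 − 4) = 17/74 ≈ 0.2297.

MAP estimate of p_D = 0.2297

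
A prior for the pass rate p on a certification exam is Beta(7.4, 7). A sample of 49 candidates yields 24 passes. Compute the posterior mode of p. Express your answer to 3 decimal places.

p̂_MAP = 0.495

Prior: Beta(7.4, 7).
Data: 24 successes in 49 trials. The binomial likelihood contributes p^24(1−p)^25, so the posterior is Beta(7.4+24, 7+25) = Beta(31.4, 32).
For Beta(a, b) with a, b > 1 the mode is (a−1)/(a+b−2) = 30.4/61.4 ≈ 0.495.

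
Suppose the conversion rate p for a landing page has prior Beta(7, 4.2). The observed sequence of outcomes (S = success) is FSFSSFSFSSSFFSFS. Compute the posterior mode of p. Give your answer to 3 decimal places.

Prior: Beta(7, 4.2).
Data: 9 successes in 16 trials (from the sequence). The binomial likelihood contributes p^9(1−p)^7, so the posterior is Beta(7+9, 4.2+7) = Beta(16, 11.2).
For Beta(a, b) with a, b > 1 the mode is (a−1)/(a+b−2) = 15/25.2 ≈ 0.595.

p̂_MAP = 0.595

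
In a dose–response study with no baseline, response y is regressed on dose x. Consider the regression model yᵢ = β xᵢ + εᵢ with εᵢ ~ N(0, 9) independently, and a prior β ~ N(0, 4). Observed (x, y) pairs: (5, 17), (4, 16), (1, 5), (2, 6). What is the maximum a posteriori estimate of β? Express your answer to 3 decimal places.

log p(β | y) = −Σ(yᵢ − βxᵢ)²/(2·9) − β²/(2·4) + const.
Setting the derivative to zero: Σxᵢ(yᵢ − βxᵢ)/9 − β/4 = 0, so β = Σxᵢyᵢ / (Σxᵢ² + σ²/τ²).
Σxᵢyᵢ = 5·17 + 4·16 + 1·5 + 2·6 = 166; Σxᵢ² = 46; σ²/τ² = 2.25.
β̂_MAP = 166 / (46 + 2.25) = 166/48.25 ≈ 3.440.

β̂_MAP = 3.440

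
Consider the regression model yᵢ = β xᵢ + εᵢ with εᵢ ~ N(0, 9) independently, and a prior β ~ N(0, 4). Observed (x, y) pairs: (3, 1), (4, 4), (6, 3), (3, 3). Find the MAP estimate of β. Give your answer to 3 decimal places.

β̂_MAP = 0.637

log p(β | y) = −Σ(yᵢ − βxᵢ)²/(2·9) − β²/(2·4) + const.
Setting the derivative to zero: Σxᵢ(yᵢ − βxᵢ)/9 − β/4 = 0, so β = Σxᵢyᵢ / (Σxᵢ² + σ²/τ²).
Σxᵢyᵢ = 3·1 + 4·4 + 6·3 + 3·3 = 46; Σxᵢ² = 70; σ²/τ² = 2.25.
β̂_MAP = 46 / (70 + 2.25) = 46/72.25 ≈ 0.637.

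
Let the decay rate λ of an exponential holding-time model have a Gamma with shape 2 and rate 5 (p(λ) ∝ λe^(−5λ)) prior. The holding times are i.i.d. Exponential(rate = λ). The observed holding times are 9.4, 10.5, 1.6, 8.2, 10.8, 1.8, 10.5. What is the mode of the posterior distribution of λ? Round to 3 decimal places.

λ̂_MAP = 0.138

The Exponential(rate=λ) likelihood is ∝ λ^n e^(−λΣtᵢ). Here n = 7 and Σtᵢ = 9.4 + 10.5 + 1.6 + 8.2 + 10.8 + 1.8 + 10.5 = 52.8.
Posterior ∝ λe^(−5λ) · λ^7e^(−52.8λ) = λ^8e^(−57.8λ), i.e. Gamma(9, 57.8).
Mode = (a−1)/b = 8/57.8 ≈ 0.138.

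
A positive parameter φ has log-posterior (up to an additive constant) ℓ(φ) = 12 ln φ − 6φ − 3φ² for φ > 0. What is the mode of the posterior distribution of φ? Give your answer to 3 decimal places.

φ̂_MAP = 1.000

ℓ'(φ) = 12/φ − 6 − 6φ. Setting this to zero and multiplying by φ: 6φ² + 6φ − 12 = 0.
φ = (−6 + √(6² + 4·6·12)) / (2·6) = (−6 + √324) / 12 = (−6 + 18)/12 = 1.
ℓ''(φ) = −12/φ² − 6 < 0, confirming a maximum.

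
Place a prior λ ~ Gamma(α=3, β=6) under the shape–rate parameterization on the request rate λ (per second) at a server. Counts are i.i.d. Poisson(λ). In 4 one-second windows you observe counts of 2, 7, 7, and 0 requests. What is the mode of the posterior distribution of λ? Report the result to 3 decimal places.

Σxᵢ = 2+7+7+0 = 16, with n = 4.
Posterior ∝ λ^2e^(−6λ) · λ^16e^(−4λ) = λ^18e^(−10λ), i.e. Gamma(shape=19, rate=10).
The mode of a Gamma(a, b) with a ≥ 1 (shape–rate) is (a−1)/b = 18/10 ≈ 1.800.

λ̂_MAP = 1.800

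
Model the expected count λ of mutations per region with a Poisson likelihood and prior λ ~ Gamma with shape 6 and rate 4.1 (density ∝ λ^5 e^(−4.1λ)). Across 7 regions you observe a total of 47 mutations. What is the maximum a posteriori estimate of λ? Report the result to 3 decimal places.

Σxᵢ = 47, n = 7.
Posterior ∝ λ^5e^(−4.1λ) · λ^47e^(−7λ) = λ^52e^(−11.1λ), i.e. Gamma(shape=53, rate=11.1).
The mode of a Gamma(a, b) with a ≥ 1 (shape–rate) is (a−1)/b = 52/11.1 ≈ 4.685.

λ̂_MAP = 4.685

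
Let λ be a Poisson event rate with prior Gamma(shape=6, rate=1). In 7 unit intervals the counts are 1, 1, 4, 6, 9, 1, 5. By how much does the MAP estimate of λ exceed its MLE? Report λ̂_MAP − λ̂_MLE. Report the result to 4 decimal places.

MAP − MLE = 0.1429

Σxᵢ = 27. Posterior is Gamma(33, 8); MAP = (33−1)/8 = 32/8 ≈ 4.00000.
MLE = x̄ = 27/7 ≈ 3.85714.
Difference = 32/8 − 27/7 = 1/7 ≈ 0.1429.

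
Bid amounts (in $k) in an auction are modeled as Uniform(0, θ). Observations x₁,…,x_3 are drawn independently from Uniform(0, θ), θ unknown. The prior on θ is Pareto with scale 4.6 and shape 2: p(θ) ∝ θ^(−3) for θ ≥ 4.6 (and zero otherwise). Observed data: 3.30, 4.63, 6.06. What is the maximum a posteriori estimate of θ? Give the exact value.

The Uniform(0, θ) likelihood is θ^(−n) for θ ≥ max(xᵢ), zero otherwise. Here max(xᵢ) = 6.06.
Posterior ∝ θ^(−3) · θ^(−3) = θ^(−6) on θ ≥ max(4.6, 6.06) = 6.06.
This density is strictly decreasing in θ, so the posterior mode lies at the lower boundary of the support.

θ̂_MAP = 6.06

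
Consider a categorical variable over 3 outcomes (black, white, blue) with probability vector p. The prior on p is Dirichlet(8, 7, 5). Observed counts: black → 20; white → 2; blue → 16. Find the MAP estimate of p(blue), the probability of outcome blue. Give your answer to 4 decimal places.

The posterior is Dirichlet(αᵢ + nᵢ) = Dirichlet(28, 9, 21).
For a Dirichlet(a₁,…,a_K) with all aᵢ > 1, the mode has j-th component (aⱼ − 1)/(Σaᵢ − K).
Here Σaᵢ = 58 and K = 3, so p(blue) = (21 − 1)/(58 − 3) = 20/55 ≈ 0.3636.

MAP estimate of p(blue) = 0.3636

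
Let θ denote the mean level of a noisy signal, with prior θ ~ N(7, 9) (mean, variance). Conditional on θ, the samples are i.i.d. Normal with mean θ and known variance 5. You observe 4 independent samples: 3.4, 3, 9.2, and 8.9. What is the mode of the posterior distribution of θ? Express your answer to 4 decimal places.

θ̂_MAP = 6.2317

n = 4; x̄ = (3.4 + 3 + 9.2 + 8.9)/4 = 24.5/4 = 6.125.
For a Normal prior and Normal likelihood with known variance, the posterior is Normal; its mode equals its mean, the precision-weighted average.
Prior precision 1/σ₀² = 1/9; data precision n/σ² = 4/5 = 0.8.
θ̂ = ((1/9)·7 + 0.8·6.125) / (1/9 + 0.8) = (511/90)/(41/45) = 511/82 ≈ 6.2317.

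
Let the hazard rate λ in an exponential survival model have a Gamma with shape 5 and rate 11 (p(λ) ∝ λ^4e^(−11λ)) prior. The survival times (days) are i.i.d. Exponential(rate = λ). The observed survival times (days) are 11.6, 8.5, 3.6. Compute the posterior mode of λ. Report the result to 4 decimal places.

The Exponential(rate=λ) likelihood is ∝ λ^n e^(−λΣtᵢ). Here n = 3 and Σtᵢ = 11.6 + 8.5 + 3.6 = 23.7.
Posterior ∝ λ^4e^(−11λ) · λ^3e^(−23.7λ) = λ^7e^(−34.7λ), i.e. Gamma(8, 34.7).
Mode = (a−1)/b = 7/34.7 ≈ 0.2017.

λ̂_MAP = 0.2017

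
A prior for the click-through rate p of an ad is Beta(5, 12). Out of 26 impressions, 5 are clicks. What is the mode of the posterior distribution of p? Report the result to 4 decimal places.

p̂_MAP = 0.2195

Prior: Beta(5, 12).
Data: 5 successes in 26 trials. The binomial likelihood contributes p^5(1−p)^21, so the posterior is Beta(5+5, 12+21) = Beta(10, 33).
For Beta(a, b) with a, b > 1 the mode is (a−1)/(a+b−2) = 9/41 ≈ 0.2195.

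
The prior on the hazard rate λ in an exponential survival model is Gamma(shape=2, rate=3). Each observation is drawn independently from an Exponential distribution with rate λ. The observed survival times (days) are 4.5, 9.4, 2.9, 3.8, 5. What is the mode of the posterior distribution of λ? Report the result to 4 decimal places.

The Exponential(rate=λ) likelihood is ∝ λ^n e^(−λΣtᵢ). Here n = 5 and Σtᵢ = 4.5 + 9.4 + 2.9 + 3.8 + 5 = 25.6.
Posterior ∝ λe^(−3λ) · λ^5e^(−25.6λ) = λ^6e^(−28.6λ), i.e. Gamma(7, 28.6).
Mode = (a−1)/b = 6/28.6 ≈ 0.2098.

λ̂_MAP = 0.2098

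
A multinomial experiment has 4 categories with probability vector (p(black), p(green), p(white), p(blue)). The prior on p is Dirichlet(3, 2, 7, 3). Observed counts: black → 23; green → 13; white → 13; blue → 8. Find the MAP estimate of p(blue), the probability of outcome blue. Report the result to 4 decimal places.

The posterior is Dirichlet(αᵢ + nᵢ) = Dirichlet(26, 15, 20, 11).
For a Dirichlet(a₁,…,a_K) with all aᵢ > 1, the mode has j-th component (aⱼ − 1)/(Σaᵢ − K).
Here Σaᵢ = 72 and K = 4, so p(blue) = (11 − 1)/(72 − 4) = 10/68 ≈ 0.1471.

MAP estimate of p(blue) = 0.1471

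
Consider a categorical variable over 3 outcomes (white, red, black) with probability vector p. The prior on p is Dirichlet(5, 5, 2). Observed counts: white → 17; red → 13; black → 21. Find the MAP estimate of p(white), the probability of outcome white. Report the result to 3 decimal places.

MAP estimate of p(white) = 0.350

The posterior is Dirichlet(αᵢ + nᵢ) = Dirichlet(22, 18, 23).
For a Dirichlet(a₁,…,a_K) with all aᵢ > 1, the mode has j-th component (aⱼ − 1)/(Σaᵢ − K).
Here Σaᵢ = 63 and K = 3, so p(white) = (22 − 1)/(63 − 3) = 21/60 ≈ 0.350.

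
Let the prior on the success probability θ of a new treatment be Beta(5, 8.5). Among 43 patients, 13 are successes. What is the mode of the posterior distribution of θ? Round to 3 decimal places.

θ̂_MAP = 0.312

Prior: Beta(5, 8.5).
Data: 13 successes in 43 trials. The binomial likelihood contributes θ^13(1−θ)^30, so the posterior is Beta(5+13, 8.5+30) = Beta(18, 38.5).
For Beta(a, b) with a, b > 1 the mode is (a−1)/(a+b−2) = 17/54.5 ≈ 0.312.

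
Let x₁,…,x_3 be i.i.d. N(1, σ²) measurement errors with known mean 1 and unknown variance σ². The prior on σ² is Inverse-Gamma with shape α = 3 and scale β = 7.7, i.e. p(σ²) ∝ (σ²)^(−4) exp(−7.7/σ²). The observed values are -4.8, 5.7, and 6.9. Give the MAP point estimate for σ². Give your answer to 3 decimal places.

Sum of squared deviations about the known mean: SS = (-4.8−1)² + (5.7−1)² + (6.9−1)² = 90.54.
The Normal likelihood contributes (σ²)^(−n/2) exp(−SS/(2σ²)), so the posterior is Inverse-Gamma(α + n/2, β + SS/2) = Inverse-Gamma(4.5, 52.97).
The mode of Inverse-Gamma(a, b) is b/(a+1) = 52.97/5.5 ≈ 9.631.

σ̂²_MAP = 9.631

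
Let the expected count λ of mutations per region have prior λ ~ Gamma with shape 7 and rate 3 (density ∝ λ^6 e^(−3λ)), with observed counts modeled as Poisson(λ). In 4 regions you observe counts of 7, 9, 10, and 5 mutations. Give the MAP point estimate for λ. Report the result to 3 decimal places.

Σxᵢ = 7+9+10+5 = 31, with n = 4.
Posterior ∝ λ^6e^(−3λ) · λ^31e^(−4λ) = λ^37e^(−7λ), i.e. Gamma(shape=38, rate=7).
The mode of a Gamma(a, b) with a ≥ 1 (shape–rate) is (a−1)/b = 37/7 ≈ 5.286.

λ̂_MAP = 5.286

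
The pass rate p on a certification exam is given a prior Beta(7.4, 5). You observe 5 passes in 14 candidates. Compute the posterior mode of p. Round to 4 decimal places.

Prior: Beta(7.4, 5).
Data: 5 successes in 14 trials. The binomial likelihood contributes p^5(1−p)^9, so the posterior is Beta(7.4+5, 5+9) = Beta(12.4, 14).
For Beta(a, b) with a, b > 1 the mode is (a−1)/(a+b−2) = 11.4/24.4 ≈ 0.4672.

p̂_MAP = 0.4672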